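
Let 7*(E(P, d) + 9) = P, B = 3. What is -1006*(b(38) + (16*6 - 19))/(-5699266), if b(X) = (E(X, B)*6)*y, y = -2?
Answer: 422017/19947431 ≈ 0.021156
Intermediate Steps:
E(P, d) = -9 + P/7
b(X) = 108 - 12*X/7 (b(X) = ((-9 + X/7)*6)*(-2) = (-54 + 6*X/7)*(-2) = 108 - 12*X/7)
-1006*(b(38) + (16*6 - 19))/(-5699266) = -1006*((108 - 12/7*38) + (16*6 - 19))/(-5699266) = -1006*((108 - 456/7) + (96 - 19))*(-1/5699266) = -1006*(300/7 + 77)*(-1/5699266) = -1006*839/7*(-1/5699266) = -844034/7*(-1/5699266) = 422017/19947431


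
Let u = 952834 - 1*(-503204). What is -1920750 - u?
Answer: -3376788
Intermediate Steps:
u = 1456038 (u = 952834 + 503204 = 1456038)
-1920750 - u = -1920750 - 1*1456038 = -1920750 - 1456038 = -3376788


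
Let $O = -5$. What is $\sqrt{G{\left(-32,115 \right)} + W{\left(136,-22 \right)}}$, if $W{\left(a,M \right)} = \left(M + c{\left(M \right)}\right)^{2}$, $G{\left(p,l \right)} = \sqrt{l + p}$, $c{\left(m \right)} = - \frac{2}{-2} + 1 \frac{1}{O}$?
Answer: $\frac{\sqrt{11236 + 25 \sqrt{83}}}{5} \approx 21.414$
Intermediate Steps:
$c{\left(m \right)} = \frac{4}{5}$ ($c{\left(m \right)} = - \frac{2}{-2} + 1 \frac{1}{-5} = \left(-2\right) \left(- \frac{1}{2}\right) + 1 \left(- \frac{1}{5}\right) = 1 - \frac{1}{5} = \frac{4}{5}$)
$W{\left(a,M \right)} = \left(\frac{4}{5} + M\right)^{2}$ ($W{\left(a,M \right)} = \left(M + \frac{4}{5}\right)^{2} = \left(\frac{4}{5} + M\right)^{2}$)
$\sqrt{G{\left(-32,115 \right)} + W{\left(136,-22 \right)}} = \sqrt{\sqrt{115 - 32} + \frac{\left(4 + 5 \left(-22\right)\right)^{2}}{25}} = \sqrt{\sqrt{83} + \frac{\left(4 - 110\right)^{2}}{25}} = \sqrt{\sqrt{83} + \frac{\left(-106\right)^{2}}{25}} = \sqrt{\sqrt{83} + \frac{1}{25} \cdot 11236} = \sqrt{\sqrt{83} + \frac{11236}{25}} = \sqrt{\frac{11236}{25} + \sqrt{83}}$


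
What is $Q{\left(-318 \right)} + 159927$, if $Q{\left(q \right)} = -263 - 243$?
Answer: $159421$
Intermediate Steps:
$Q{\left(q \right)} = -506$ ($Q{\left(q \right)} = -263 - 243 = -506$)
$Q{\left(-318 \right)} + 159927 = -506 + 159927 = 159421$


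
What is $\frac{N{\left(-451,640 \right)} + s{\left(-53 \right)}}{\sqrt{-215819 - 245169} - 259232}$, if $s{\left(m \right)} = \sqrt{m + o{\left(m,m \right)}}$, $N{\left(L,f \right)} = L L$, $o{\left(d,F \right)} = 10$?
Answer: $\frac{\sqrt{43} - 203401 i}{2 \left(\sqrt{115247} + 129616 i\right)} \approx -0.78462 - 0.0020803 i$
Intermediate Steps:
$N{\left(L,f \right)} = L^{2}$
$s{\left(m \right)} = \sqrt{10 + m}$ ($s{\left(m \right)} = \sqrt{m + 10} = \sqrt{10 + m}$)
$\frac{N{\left(-451,640 \right)} + s{\left(-53 \right)}}{\sqrt{-215819 - 245169} - 259232} = \frac{\left(-451\right)^{2} + \sqrt{10 - 53}}{\sqrt{-215819 - 245169} - 259232} = \frac{203401 + \sqrt{-43}}{\sqrt{-460988} - 259232} = \frac{203401 + i \sqrt{43}}{2 i \sqrt{115247} - 259232} = \frac{203401 + i \sqrt{43}}{-259232 + 2 i \sqrt{115247}}$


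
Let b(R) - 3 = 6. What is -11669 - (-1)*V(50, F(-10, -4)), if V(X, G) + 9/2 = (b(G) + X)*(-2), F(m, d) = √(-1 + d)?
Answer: -23583/2 ≈ -11792.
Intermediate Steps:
b(R) = 9 (b(R) = 3 + 6 = 9)
V(X, G) = -45/2 - 2*X (V(X, G) = -9/2 + (9 + X)*(-2) = -9/2 + (-18 - 2*X) = -45/2 - 2*X)
-11669 - (-1)*V(50, F(-10, -4)) = -11669 - (-1)*(-45/2 - 2*50) = -11669 - (-1)*(-45/2 - 100) = -11669 - (-1)*(-245)/2 = -11669 - 1*245/2 = -11669 - 245/2 = -23583/2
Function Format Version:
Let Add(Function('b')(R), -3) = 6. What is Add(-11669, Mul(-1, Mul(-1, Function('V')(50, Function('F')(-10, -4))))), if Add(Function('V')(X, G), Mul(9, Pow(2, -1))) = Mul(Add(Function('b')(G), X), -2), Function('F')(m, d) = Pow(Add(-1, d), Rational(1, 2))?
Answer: Rational(-23583, 2) ≈ -11792.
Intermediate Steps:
Function('b')(R) = 9 (Function('b')(R) = Add(3, 6) = 9)
Function('V')(X, G) = Add(Rational(-45, 2), Mul(-2, X)) (Function('V')(X, G) = Add(Rational(-9, 2), Mul(Add(9, X), -2)) = Add(Rational(-9, 2), Add(-18, Mul(-2, X))) = Add(Rational(-45, 2), Mul(-2, X)))
Add(-11669, Mul(-1, Mul(-1, Function('V')(50, Function('F')(-10, -4))))) = Add(-11669, Mul(-1, Mul(-1, Add(Rational(-45, 2), Mul(-2, 50))))) = Add(-11669, Mul(-1, Mul(-1, Add(Rational(-45, 2), -100)))) = Add(-11669, Mul(-1, Mul(-1, Rational(-245, 2)))) = Add(-11669, Mul(-1, Rational(245, 2))) = Add(-11669, Rational(-245, 2)) = Rational(-23583, 2)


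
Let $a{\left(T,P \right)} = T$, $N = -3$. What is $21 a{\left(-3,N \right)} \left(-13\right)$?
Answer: $819$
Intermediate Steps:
$21 a{\left(-3,N \right)} \left(-13\right) = 21 \left(-3\right) \left(-13\right) = \left(-63\right) \left(-13\right) = 819$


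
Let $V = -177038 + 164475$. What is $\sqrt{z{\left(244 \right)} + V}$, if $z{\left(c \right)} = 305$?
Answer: $3 i \sqrt{1362} \approx 110.72 i$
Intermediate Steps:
$V = -12563$
$\sqrt{z{\left(244 \right)} + V} = \sqrt{305 - 12563} = \sqrt{-12258} = 3 i \sqrt{1362}$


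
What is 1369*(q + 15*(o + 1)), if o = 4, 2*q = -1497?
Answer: -1844043/2 ≈ -9.2202e+5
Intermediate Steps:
q = -1497/2 (q = (½)*(-1497) = -1497/2 ≈ -748.50)
1369*(q + 15*(o + 1)) = 1369*(-1497/2 + 15*(4 + 1)) = 1369*(-1497/2 + 15*5) = 1369*(-1497/2 + 75) = 1369*(-1347/2) = -1844043/2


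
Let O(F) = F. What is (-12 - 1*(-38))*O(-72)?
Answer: -1872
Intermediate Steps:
(-12 - 1*(-38))*O(-72) = (-12 - 1*(-38))*(-72) = (-12 + 38)*(-72) = 26*(-72) = -1872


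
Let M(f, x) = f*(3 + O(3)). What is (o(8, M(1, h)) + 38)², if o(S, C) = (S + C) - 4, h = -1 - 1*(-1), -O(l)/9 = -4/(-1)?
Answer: 81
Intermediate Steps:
O(l) = -36 (O(l) = -(-36)/(-1) = -(-36)*(-1) = -9*4 = -36)
h = 0 (h = -1 + 1 = 0)
M(f, x) = -33*f (M(f, x) = f*(3 - 36) = f*(-33) = -33*f)
o(S, C) = -4 + C + S (o(S, C) = (C + S) - 4 = -4 + C + S)
(o(8, M(1, h)) + 38)² = ((-4 - 33*1 + 8) + 38)² = ((-4 - 33 + 8) + 38)² = (-29 + 38)² = 9² = 81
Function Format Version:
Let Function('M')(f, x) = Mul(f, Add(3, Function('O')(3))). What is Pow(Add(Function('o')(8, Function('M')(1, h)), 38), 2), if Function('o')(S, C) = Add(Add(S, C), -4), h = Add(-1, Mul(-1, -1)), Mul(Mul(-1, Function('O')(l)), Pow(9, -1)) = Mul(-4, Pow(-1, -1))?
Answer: 81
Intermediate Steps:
Function('O')(l) = -36 (Function('O')(l) = Mul(-9, Mul(-4, Pow(-1, -1))) = Mul(-9, Mul(-4, -1)) = Mul(-9, 4) = -36)
h = 0 (h = Add(-1, 1) = 0)
Function('M')(f, x) = Mul(-33, f) (Function('M')(f, x) = Mul(f, Add(3, -36)) = Mul(f, -33) = Mul(-33, f))
Function('o')(S, C) = Add(-4, C, S) (Function('o')(S, C) = Add(Add(C, S), -4) = Add(-4, C, S))
Pow(Add(Function('o')(8, Function('M')(1, h)), 38), 2) = Pow(Add(Add(-4, Mul(-33, 1), 8), 38), 2) = Pow(Add(Add(-4, -33, 8), 38), 2) = Pow(Add(-29, 38), 2) = Pow(9, 2) = 81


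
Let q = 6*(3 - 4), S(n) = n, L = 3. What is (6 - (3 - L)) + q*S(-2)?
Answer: 18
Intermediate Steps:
q = -6 (q = 6*(-1) = -6)
(6 - (3 - L)) + q*S(-2) = (6 - (3 - 1*3)) - 6*(-2) = (6 - (3 - 3)) + 12 = (6 - 1*0) + 12 = (6 + 0) + 12 = 6 + 12 = 18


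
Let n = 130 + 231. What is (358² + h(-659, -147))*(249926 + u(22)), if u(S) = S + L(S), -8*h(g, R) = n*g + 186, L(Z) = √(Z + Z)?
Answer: 78922643175/2 + 1263025*√11/4 ≈ 3.9462e+10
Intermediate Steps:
L(Z) = √2*√Z (L(Z) = √(2*Z) = √2*√Z)
n = 361
h(g, R) = -93/4 - 361*g/8 (h(g, R) = -(361*g + 186)/8 = -(186 + 361*g)/8 = -93/4 - 361*g/8)
u(S) = S + √2*√S
(358² + h(-659, -147))*(249926 + u(22)) = (358² + (-93/4 - 361/8*(-659)))*(249926 + (22 + √2*√22)) = (128164 + (-93/4 + 237899/8))*(249926 + (22 + 2*√11)) = (128164 + 237713/8)*(249948 + 2*√11) = 1263025*(249948 + 2*√11)/8 = 78922643175/2 + 1263025*√11/4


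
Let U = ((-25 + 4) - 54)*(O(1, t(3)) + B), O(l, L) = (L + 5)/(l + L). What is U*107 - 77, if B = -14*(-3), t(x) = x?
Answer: -353177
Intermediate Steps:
B = 42
O(l, L) = (5 + L)/(L + l)
U = -3300 (U = ((-25 + 4) - 54)*((5 + 3)/(3 + 1) + 42) = (-21 - 54)*(8/4 + 42) = -75*((1/4)*8 + 42) = -75*(2 + 42) = -75*44 = -3300)
U*107 - 77 = -3300*107 - 77 = -353100 - 77 = -353177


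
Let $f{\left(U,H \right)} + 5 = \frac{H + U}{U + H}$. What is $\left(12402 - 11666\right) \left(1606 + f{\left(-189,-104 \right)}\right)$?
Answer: $1179072$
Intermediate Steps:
$f{\left(U,H \right)} = -4$ ($f{\left(U,H \right)} = -5 + \frac{H + U}{U + H} = -5 + \frac{H + U}{H + U} = -5 + 1 = -4$)
$\left(12402 - 11666\right) \left(1606 + f{\left(-189,-104 \right)}\right) = \left(12402 - 11666\right) \left(1606 - 4\right) = 736 \cdot 1602 = 1179072$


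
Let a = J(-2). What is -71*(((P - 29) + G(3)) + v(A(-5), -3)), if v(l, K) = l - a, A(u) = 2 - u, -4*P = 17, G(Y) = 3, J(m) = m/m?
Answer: 6887/4 ≈ 1721.8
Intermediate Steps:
J(m) = 1
P = -17/4 (P = -¼*17 = -17/4 ≈ -4.2500)
a = 1
v(l, K) = -1 + l (v(l, K) = l - 1*1 = l - 1 = -1 + l)
-71*(((P - 29) + G(3)) + v(A(-5), -3)) = -71*(((-17/4 - 29) + 3) + (-1 + (2 - 1*(-5)))) = -71*((-133/4 + 3) + (-1 + (2 + 5))) = -71*(-121/4 + (-1 + 7)) = -71*(-121/4 + 6) = -71*(-97/4) = 6887/4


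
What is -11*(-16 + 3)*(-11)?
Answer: -1573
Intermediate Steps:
-11*(-16 + 3)*(-11) = -(-143)*(-11) = -11*143 = -1573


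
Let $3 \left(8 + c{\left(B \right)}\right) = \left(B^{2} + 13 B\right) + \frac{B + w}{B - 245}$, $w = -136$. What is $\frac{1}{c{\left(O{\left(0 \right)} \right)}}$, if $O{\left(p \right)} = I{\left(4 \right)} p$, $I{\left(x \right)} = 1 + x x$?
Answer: $- \frac{735}{5744} \approx -0.12796$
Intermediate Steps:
$I{\left(x \right)} = 1 + x^{2}$
$O{\left(p \right)} = 17 p$ ($O{\left(p \right)} = \left(1 + 4^{2}\right) p = \left(1 + 16\right) p = 17 p$)
$c{\left(B \right)} = -8 + \frac{B^{2}}{3} + \frac{13 B}{3} + \frac{-136 + B}{3 \left(-245 + B\right)}$ ($c{\left(B \right)} = -8 + \frac{\left(B^{2} + 13 B\right) + \frac{B - 136}{B - 245}}{3} = -8 + \frac{\left(B^{2} + 13 B\right) + \frac{-136 + B}{-245 + B}}{3} = -8 + \frac{B^{2} + 13 B + \frac{-136 + B}{-245 + B}}{3} = -8 + \left(\frac{B^{2}}{3} + \frac{13 B}{3} + \frac{-136 + B}{3 \left(-245 + B\right)}\right) = -8 + \frac{B^{2}}{3} + \frac{13 B}{3} + \frac{-136 + B}{3 \left(-245 + B\right)}$)
$\frac{1}{c{\left(O{\left(0 \right)} \right)}} = \frac{1}{\frac{1}{3} \frac{1}{-245 + 17 \cdot 0} \left(5744 + \left(17 \cdot 0\right)^{3} - 3208 \cdot 17 \cdot 0 - 232 \left(17 \cdot 0\right)^{2}\right)} = \frac{1}{\frac{1}{3} \frac{1}{-245 + 0} \left(5744 + 0^{3} - 0 - 232 \cdot 0^{2}\right)} = \frac{1}{\frac{1}{3} \frac{1}{-245} \left(5744 + 0 + 0 - 0\right)} = \frac{1}{\frac{1}{3} \left(- \frac{1}{245}\right) \left(5744 + 0 + 0 + 0\right)} = \frac{1}{\frac{1}{3} \left(- \frac{1}{245}\right) 5744} = \frac{1}{- \frac{5744}{735}} = - \frac{735}{5744}$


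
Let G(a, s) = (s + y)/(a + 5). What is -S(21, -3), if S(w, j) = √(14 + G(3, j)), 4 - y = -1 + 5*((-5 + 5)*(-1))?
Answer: -√57/2 ≈ -3.7749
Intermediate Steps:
y = 5 (y = 4 - (-1 + 5*((-5 + 5)*(-1))) = 4 - (-1 + 5*(0*(-1))) = 4 - (-1 + 5*0) = 4 - (-1 + 0) = 4 - 1*(-1) = 4 + 1 = 5)
G(a, s) = (5 + s)/(5 + a) (G(a, s) = (s + 5)/(a + 5) = (5 + s)/(5 + a))
S(w, j) = √(117/8 + j/8) (S(w, j) = √(14 + (5 + j)/(5 + 3)) = √(14 + (5 + j)/8) = √(14 + (5/8 + j/8)) = √(117/8 + j/8))
-S(21, -3) = -√(234 + 2*(-3))/4 = -√(234 - 6)/4 = -√228/4 = -2*√57/4 = -√57/2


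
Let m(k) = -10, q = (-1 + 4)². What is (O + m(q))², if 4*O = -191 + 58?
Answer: 29929/16 ≈ 1870.6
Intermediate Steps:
q = 9 (q = 3² = 9)
O = -133/4 (O = (-191 + 58)/4 = (¼)*(-133) = -133/4 ≈ -33.250)
(O + m(q))² = (-133/4 - 10)² = (-173/4)² = 29929/16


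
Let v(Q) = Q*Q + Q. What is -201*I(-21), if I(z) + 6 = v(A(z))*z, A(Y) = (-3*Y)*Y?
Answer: 7382555532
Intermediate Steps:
A(Y) = -3*Y**2
v(Q) = Q + Q**2 (v(Q) = Q**2 + Q = Q + Q**2)
I(z) = -6 - 3*z**3*(1 - 3*z**2) (I(z) = -6 + ((-3*z**2)*(1 - 3*z**2))*z = -6 + (-3*z**2*(1 - 3*z**2))*z = -6 - 3*z**3*(1 - 3*z**2))
-201*I(-21) = -201*(-6 - 3*(-21)**3 + 9*(-21)**5) = -201*(-6 - 3*(-9261) + 9*(-4084101)) = -201*(-6 + 27783 - 36756909) = -201*(-36729132) = 7382555532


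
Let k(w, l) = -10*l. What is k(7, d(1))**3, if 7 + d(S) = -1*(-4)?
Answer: 27000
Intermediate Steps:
d(S) = -3 (d(S) = -7 - 1*(-4) = -7 + 4 = -3)
k(7, d(1))**3 = (-10*(-3))**3 = 30**3 = 27000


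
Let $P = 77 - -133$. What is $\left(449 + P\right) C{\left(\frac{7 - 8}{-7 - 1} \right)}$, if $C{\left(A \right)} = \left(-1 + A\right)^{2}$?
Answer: $\frac{32291}{64} \approx 504.55$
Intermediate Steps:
$P = 210$ ($P = 77 + 133 = 210$)
$\left(449 + P\right) C{\left(\frac{7 - 8}{-7 - 1} \right)} = \left(449 + 210\right) \left(-1 + \frac{7 - 8}{-7 - 1}\right)^{2} = 659 \left(-1 - \frac{1}{-8}\right)^{2} = 659 \left(-1 - - \frac{1}{8}\right)^{2} = 659 \left(-1 + \frac{1}{8}\right)^{2} = 659 \left(- \frac{7}{8}\right)^{2} = 659 \cdot \frac{49}{64} = \frac{32291}{64}$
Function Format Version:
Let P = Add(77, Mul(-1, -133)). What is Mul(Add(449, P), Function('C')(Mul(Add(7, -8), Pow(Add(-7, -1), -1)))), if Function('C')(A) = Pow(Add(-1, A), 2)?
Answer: Rational(32291, 64) ≈ 504.55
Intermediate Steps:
P = 210 (P = Add(77, 133) = 210)
Mul(Add(449, P), Function('C')(Mul(Add(7, -8), Pow(Add(-7, -1), -1)))) = Mul(Add(449, 210), Pow(Add(-1, Mul(Add(7, -8), Pow(Add(-7, -1), -1))), 2)) = Mul(659, Pow(Add(-1, Mul(-1, Pow(-8, -1))), 2)) = Mul(659, Pow(Add(-1, Mul(-1, Rational(-1, 8))), 2)) = Mul(659, Pow(Add(-1, Rational(1, 8)), 2)) = Mul(659, Pow(Rational(-7, 8), 2)) = Mul(659, Rational(49, 64)) = Rational(32291, 64)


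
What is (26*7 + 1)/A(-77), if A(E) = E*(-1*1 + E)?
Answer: 61/2002 ≈ 0.030470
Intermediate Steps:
A(E) = E*(-1 + E)
(26*7 + 1)/A(-77) = (26*7 + 1)/((-77*(-1 - 77))) = (182 + 1)/((-77*(-78))) = 183/6006 = 183*(1/6006) = 61/2002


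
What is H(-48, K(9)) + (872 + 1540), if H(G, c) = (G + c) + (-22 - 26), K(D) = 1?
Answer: 2317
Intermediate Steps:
H(G, c) = -48 + G + c (H(G, c) = (G + c) - 48 = -48 + G + c)
H(-48, K(9)) + (872 + 1540) = (-48 - 48 + 1) + (872 + 1540) = -95 + 2412 = 2317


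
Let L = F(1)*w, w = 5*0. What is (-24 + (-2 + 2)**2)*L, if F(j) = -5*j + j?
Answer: 0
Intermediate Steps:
F(j) = -4*j
w = 0
L = 0 (L = -4*1*0 = -4*0 = 0)
(-24 + (-2 + 2)**2)*L = (-24 + (-2 + 2)**2)*0 = (-24 + 0**2)*0 = (-24 + 0)*0 = -24*0 = 0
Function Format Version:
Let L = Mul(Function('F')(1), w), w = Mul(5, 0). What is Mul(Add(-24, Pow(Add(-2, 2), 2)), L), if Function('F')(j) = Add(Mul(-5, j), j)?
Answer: 0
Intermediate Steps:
Function('F')(j) = Mul(-4, j)
w = 0
L = 0 (L = Mul(Mul(-4, 1), 0) = Mul(-4, 0) = 0)
Mul(Add(-24, Pow(Add(-2, 2), 2)), L) = Mul(Add(-24, Pow(Add(-2, 2), 2)), 0) = Mul(Add(-24, Pow(0, 2)), 0) = Mul(Add(-24, 0), 0) = Mul(-24, 0) = 0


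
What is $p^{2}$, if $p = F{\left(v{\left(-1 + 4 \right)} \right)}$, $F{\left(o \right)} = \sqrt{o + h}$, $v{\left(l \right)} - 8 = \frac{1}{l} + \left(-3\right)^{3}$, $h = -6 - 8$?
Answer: $- \frac{98}{3} \approx -32.667$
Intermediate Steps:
$h = -14$ ($h = -6 - 8 = -14$)
$v{\left(l \right)} = -19 + \frac{1}{l}$ ($v{\left(l \right)} = 8 + \left(\frac{1}{l} + \left(-3\right)^{3}\right) = 8 - \left(27 - \frac{1}{l}\right) = -19 + \frac{1}{l}$)
$F{\left(o \right)} = \sqrt{-14 + o}$ ($F{\left(o \right)} = \sqrt{o - 14} = \sqrt{-14 + o}$)
$p = \frac{7 i \sqrt{6}}{3}$ ($p = \sqrt{-14 - \left(19 - \frac{1}{-1 + 4}\right)} = \sqrt{-14 - \left(19 - \frac{1}{3}\right)} = \sqrt{-14 + \left(-19 + \frac{1}{3}\right)} = \sqrt{-14 - \frac{56}{3}} = \sqrt{- \frac{98}{3}} = \frac{7 i \sqrt{6}}{3} \approx 5.7155 i$)
$p^{2} = \left(\frac{7 i \sqrt{6}}{3}\right)^{2} = - \frac{98}{3}$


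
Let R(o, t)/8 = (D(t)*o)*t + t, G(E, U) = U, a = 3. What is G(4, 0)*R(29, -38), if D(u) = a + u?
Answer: 0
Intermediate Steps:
D(u) = 3 + u
R(o, t) = 8*t + 8*o*t*(3 + t) (R(o, t) = 8*(((3 + t)*o)*t + t) = 8*((o*(3 + t))*t + t) = 8*(o*t*(3 + t) + t) = 8*(t + o*t*(3 + t)) = 8*t + 8*o*t*(3 + t))
G(4, 0)*R(29, -38) = 0*(8*(-38)*(1 + 29*(3 - 38))) = 0*(8*(-38)*(1 + 29*(-35))) = 0*(8*(-38)*(1 - 1015)) = 0*(8*(-38)*(-1014)) = 0*308256 = 0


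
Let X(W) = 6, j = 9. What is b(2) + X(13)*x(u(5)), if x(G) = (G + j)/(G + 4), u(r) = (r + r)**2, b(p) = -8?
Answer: -89/52 ≈ -1.7115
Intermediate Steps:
u(r) = 4*r**2 (u(r) = (2*r)**2 = 4*r**2)
x(G) = (9 + G)/(4 + G) (x(G) = (G + 9)/(G + 4) = (9 + G)/(4 + G))
b(2) + X(13)*x(u(5)) = -8 + 6*((9 + 4*5**2)/(4 + 4*5**2)) = -8 + 6*((9 + 4*25)/(4 + 4*25)) = -8 + 6*((9 + 100)/(4 + 100)) = -8 + 6*(109/104) = -8 + 327/52 = -89/52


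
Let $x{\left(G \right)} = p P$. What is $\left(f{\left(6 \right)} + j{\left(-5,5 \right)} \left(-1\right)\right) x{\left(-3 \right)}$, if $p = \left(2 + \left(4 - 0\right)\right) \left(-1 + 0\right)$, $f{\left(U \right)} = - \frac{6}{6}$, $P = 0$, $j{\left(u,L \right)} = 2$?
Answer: $0$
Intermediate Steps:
$f{\left(U \right)} = -1$ ($f{\left(U \right)} = \left(-6\right) \frac{1}{6} = -1$)
$p = -6$ ($p = \left(2 + \left(4 + 0\right)\right) \left(-1\right) = \left(2 + 4\right) \left(-1\right) = 6 \left(-1\right) = -6$)
$x{\left(G \right)} = 0$ ($x{\left(G \right)} = \left(-6\right) 0 = 0$)
$\left(f{\left(6 \right)} + j{\left(-5,5 \right)} \left(-1\right)\right) x{\left(-3 \right)} = \left(-1 + 2 \left(-1\right)\right) 0 = \left(-1 - 2\right) 0 = \left(-3\right) 0 = 0$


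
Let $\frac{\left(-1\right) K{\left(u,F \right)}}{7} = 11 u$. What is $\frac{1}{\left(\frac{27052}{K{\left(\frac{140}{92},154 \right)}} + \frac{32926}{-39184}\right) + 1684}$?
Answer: $\frac{52800440}{76681509143} \approx 0.00068857$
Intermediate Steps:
$K{\left(u,F \right)} = - 77 u$ ($K{\left(u,F \right)} = - 7 \cdot 11 u = - 77 u$)
$\frac{1}{\left(\frac{27052}{K{\left(\frac{140}{92},154 \right)}} + \frac{32926}{-39184}\right) + 1684} = \frac{1}{\left(\frac{27052}{\left(-77\right) \frac{140}{92}} + \frac{32926}{-39184}\right) + 1684} = \frac{1}{\left(\frac{27052}{\left(-77\right) 140 \cdot \frac{1}{92}} + 32926 \left(- \frac{1}{39184}\right)\right) + 1684} = \frac{1}{\left(\frac{27052}{\left(-77\right) \frac{35}{23}} - \frac{16463}{19592}\right) + 1684} = \frac{1}{\left(\frac{27052}{- \frac{2695}{23}} - \frac{16463}{19592}\right) + 1684} = \frac{1}{\left(27052 \left(- \frac{23}{2695}\right) - \frac{16463}{19592}\right) + 1684} = \frac{1}{\left(- \frac{622196}{2695} - \frac{16463}{19592}\right) + 1684} = \frac{1}{- \frac{12234431817}{52800440} + 1684} = \frac{1}{\frac{76681509143}{52800440}} = \frac{52800440}{76681509143}$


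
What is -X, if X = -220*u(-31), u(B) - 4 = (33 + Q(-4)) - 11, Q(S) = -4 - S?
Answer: 5720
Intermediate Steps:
u(B) = 26 (u(B) = 4 + ((33 + (-4 - 1*(-4))) - 11) = 4 + ((33 + (-4 + 4)) - 11) = 4 + ((33 + 0) - 11) = 4 + (33 - 11) = 4 + 22 = 26)
X = -5720 (X = -220*26 = -5720)
-X = -1*(-5720) = 5720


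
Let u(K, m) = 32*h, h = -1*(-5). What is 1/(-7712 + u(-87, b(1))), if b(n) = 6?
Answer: -1/7552 ≈ -0.00013242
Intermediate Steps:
h = 5
u(K, m) = 160 (u(K, m) = 32*5 = 160)
1/(-7712 + u(-87, b(1))) = 1/(-7712 + 160) = 1/(-7552) = -1/7552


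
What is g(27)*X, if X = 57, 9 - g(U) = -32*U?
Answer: 49761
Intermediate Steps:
g(U) = 9 + 32*U (g(U) = 9 - (-32)*U = 9 + 32*U)
g(27)*X = (9 + 32*27)*57 = (9 + 864)*57 = 873*57 = 49761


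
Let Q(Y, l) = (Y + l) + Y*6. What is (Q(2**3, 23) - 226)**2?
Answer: 21609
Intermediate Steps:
Q(Y, l) = l + 7*Y (Q(Y, l) = (Y + l) + 6*Y = l + 7*Y)
(Q(2**3, 23) - 226)**2 = ((23 + 7*2**3) - 226)**2 = ((23 + 7*8) - 226)**2 = ((23 + 56) - 226)**2 = (79 - 226)**2 = (-147)**2 = 21609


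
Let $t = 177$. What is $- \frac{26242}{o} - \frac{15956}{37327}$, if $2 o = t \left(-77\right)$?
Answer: $\frac{1741605944}{508729683} \approx 3.4234$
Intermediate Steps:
$o = - \frac{13629}{2}$ ($o = \frac{177 \left(-77\right)}{2} = \frac{1}{2} \left(-13629\right) = - \frac{13629}{2} \approx -6814.5$)
$- \frac{26242}{o} - \frac{15956}{37327} = - \frac{26242}{- \frac{13629}{2}} - \frac{15956}{37327} = \left(-26242\right) \left(- \frac{2}{13629}\right) - \frac{15956}{37327} = \frac{52484}{13629} - \frac{15956}{37327} = \frac{1741605944}{508729683}$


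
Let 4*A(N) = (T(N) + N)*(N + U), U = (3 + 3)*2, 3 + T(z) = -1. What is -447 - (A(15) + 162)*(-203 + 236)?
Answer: -32973/4 ≈ -8243.3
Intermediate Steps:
T(z) = -4 (T(z) = -3 - 1 = -4)
U = 12 (U = 6*2 = 12)
A(N) = (-4 + N)*(12 + N)/4 (A(N) = ((-4 + N)*(N + 12))/4 = ((-4 + N)*(12 + N))/4 = (-4 + N)*(12 + N)/4)
-447 - (A(15) + 162)*(-203 + 236) = -447 - ((-12 + 2*15 + (1/4)*15**2) + 162)*(-203 + 236) = -447 - ((-12 + 30 + (1/4)*225) + 162)*33 = -447 - ((-12 + 30 + 225/4) + 162)*33 = -447 - (297/4 + 162)*33 = -447 - 945*33/4 = -447 - 1*31185/4 = -447 - 31185/4 = -32973/4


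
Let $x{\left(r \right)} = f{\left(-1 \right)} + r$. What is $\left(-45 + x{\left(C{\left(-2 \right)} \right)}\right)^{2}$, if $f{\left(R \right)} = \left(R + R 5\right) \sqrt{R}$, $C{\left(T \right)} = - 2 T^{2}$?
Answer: $2773 + 636 i \approx 2773.0 + 636.0 i$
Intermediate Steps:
$f{\left(R \right)} = 6 R^{\frac{3}{2}}$ ($f{\left(R \right)} = \left(R + 5 R\right) \sqrt{R} = 6 R \sqrt{R} = 6 R^{\frac{3}{2}}$)
$x{\left(r \right)} = r - 6 i$ ($x{\left(r \right)} = 6 \left(-1\right)^{\frac{3}{2}} + r = 6 \left(- i\right) + r = - 6 i + r = r - 6 i$)
$\left(-45 + x{\left(C{\left(-2 \right)} \right)}\right)^{2} = \left(-45 - \left(8 + 6 i\right)\right)^{2} = \left(-53 - 6 i\right)^{2}$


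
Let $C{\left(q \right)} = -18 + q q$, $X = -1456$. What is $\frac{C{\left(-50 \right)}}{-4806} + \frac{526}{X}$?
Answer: $- \frac{1535437}{1749384} \approx -0.8777$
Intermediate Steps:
$C{\left(q \right)} = -18 + q^{2}$
$\frac{C{\left(-50 \right)}}{-4806} + \frac{526}{X} = \frac{-18 + \left(-50\right)^{2}}{-4806} + \frac{526}{-1456} = \left(-18 + 2500\right) \left(- \frac{1}{4806}\right) + 526 \left(- \frac{1}{1456}\right) = 2482 \left(- \frac{1}{4806}\right) - \frac{263}{728} = - \frac{1241}{2403} - \frac{263}{728} = - \frac{1535437}{1749384}$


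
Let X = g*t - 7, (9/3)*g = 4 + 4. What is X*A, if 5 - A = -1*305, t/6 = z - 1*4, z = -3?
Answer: -36890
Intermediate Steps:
g = 8/3 (g = (4 + 4)/3 = (1/3)*8 = 8/3 ≈ 2.6667)
t = -42 (t = 6*(-3 - 1*4) = 6*(-3 - 4) = 6*(-7) = -42)
X = -119 (X = (8/3)*(-42) - 7 = -112 - 7 = -119)
A = 310 (A = 5 - (-1)*305 = 5 - 1*(-305) = 5 + 305 = 310)
X*A = -119*310 = -36890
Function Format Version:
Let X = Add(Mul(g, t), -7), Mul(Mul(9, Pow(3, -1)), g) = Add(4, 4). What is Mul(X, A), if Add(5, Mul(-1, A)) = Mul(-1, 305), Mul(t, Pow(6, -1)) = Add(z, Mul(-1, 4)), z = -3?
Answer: -36890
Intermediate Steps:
g = Rational(8, 3) (g = Mul(Rational(1, 3), Add(4, 4)) = Mul(Rational(1, 3), 8) = Rational(8, 3) ≈ 2.6667)
t = -42 (t = Mul(6, Add(-3, Mul(-1, 4))) = Mul(6, Add(-3, -4)) = Mul(6, -7) = -42)
X = -119 (X = Add(Mul(Rational(8, 3), -42), -7) = Add(-112, -7) = -119)
A = 310 (A = Add(5, Mul(-1, Mul(-1, 305))) = Add(5, Mul(-1, -305)) = Add(5, 305) = 310)
Mul(X, A) = Mul(-119, 310) = -36890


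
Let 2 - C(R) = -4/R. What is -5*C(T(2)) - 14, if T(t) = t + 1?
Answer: -92/3 ≈ -30.667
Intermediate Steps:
T(t) = 1 + t
C(R) = 2 + 4/R (C(R) = 2 - (-4)/R = 2 + 4/R)
-5*C(T(2)) - 14 = -5*(2 + 4/(1 + 2)) - 14 = -5*(2 + 4/3) - 14 = -5*10/3 - 14 = -50/3 - 14 = -92/3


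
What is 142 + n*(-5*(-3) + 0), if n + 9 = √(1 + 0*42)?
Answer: 22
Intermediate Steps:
n = -8 (n = -9 + √(1 + 0*42) = -9 + √(1 + 0) = -9 + √1 = -9 + 1 = -8)
142 + n*(-5*(-3) + 0) = 142 - 8*(-5*(-3) + 0) = 142 - 8*(15 + 0) = 142 - 8*15 = 142 - 120 = 22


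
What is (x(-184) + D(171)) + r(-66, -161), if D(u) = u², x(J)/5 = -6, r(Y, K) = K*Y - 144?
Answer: 39693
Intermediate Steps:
r(Y, K) = -144 + K*Y
x(J) = -30 (x(J) = 5*(-6) = -30)
(x(-184) + D(171)) + r(-66, -161) = (-30 + 171²) + (-144 - 161*(-66)) = (-30 + 29241) + (-144 + 10626) = 29211 + 10482 = 39693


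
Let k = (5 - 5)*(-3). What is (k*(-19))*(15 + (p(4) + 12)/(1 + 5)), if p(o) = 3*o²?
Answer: 0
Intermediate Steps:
k = 0 (k = 0*(-3) = 0)
(k*(-19))*(15 + (p(4) + 12)/(1 + 5)) = (0*(-19))*(15 + (3*4² + 12)/(1 + 5)) = 0*(15 + (3*16 + 12)/6) = 0*(15 + (48 + 12)*(⅙)) = 0*(15 + 60*(⅙)) = 0*(15 + 10) = 0*25 = 0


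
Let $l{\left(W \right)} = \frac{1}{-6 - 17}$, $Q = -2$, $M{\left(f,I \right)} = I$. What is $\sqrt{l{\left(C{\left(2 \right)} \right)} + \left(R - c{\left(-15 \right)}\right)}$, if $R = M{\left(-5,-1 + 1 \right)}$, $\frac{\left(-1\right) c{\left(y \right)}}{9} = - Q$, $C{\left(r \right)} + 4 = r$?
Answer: $\frac{\sqrt{9499}}{23} \approx 4.2375$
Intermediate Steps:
$C{\left(r \right)} = -4 + r$
$c{\left(y \right)} = -18$ ($c{\left(y \right)} = - 9 \left(\left(-1\right) \left(-2\right)\right) = \left(-9\right) 2 = -18$)
$R = 0$ ($R = -1 + 1 = 0$)
$l{\left(W \right)} = - \frac{1}{23}$ ($l{\left(W \right)} = \frac{1}{-23} = - \frac{1}{23}$)
$\sqrt{l{\left(C{\left(2 \right)} \right)} + \left(R - c{\left(-15 \right)}\right)} = \sqrt{- \frac{1}{23} + \left(0 - -18\right)} = \sqrt{- \frac{1}{23} + \left(0 + 18\right)} = \sqrt{- \frac{1}{23} + 18} = \sqrt{\frac{413}{23}} = \frac{\sqrt{9499}}{23}$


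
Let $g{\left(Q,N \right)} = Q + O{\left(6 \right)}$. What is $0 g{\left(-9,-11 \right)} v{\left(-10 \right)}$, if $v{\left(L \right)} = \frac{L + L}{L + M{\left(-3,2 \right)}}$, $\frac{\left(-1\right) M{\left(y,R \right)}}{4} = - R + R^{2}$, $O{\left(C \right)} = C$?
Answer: $0$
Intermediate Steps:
$M{\left(y,R \right)} = - 4 R^{2} + 4 R$ ($M{\left(y,R \right)} = - 4 \left(- R + R^{2}\right) = - 4 \left(R^{2} - R\right) = - 4 R^{2} + 4 R$)
$g{\left(Q,N \right)} = 6 + Q$ ($g{\left(Q,N \right)} = Q + 6 = 6 + Q$)
$v{\left(L \right)} = \frac{2 L}{-8 + L}$ ($v{\left(L \right)} = \frac{L + L}{L + 4 \cdot 2 \left(1 - 2\right)} = \frac{2 L}{L + 4 \cdot 2 \left(1 - 2\right)} = \frac{2 L}{L + 4 \cdot 2 \left(-1\right)} = \frac{2 L}{L - 8} = \frac{2 L}{-8 + L}$)
$0 g{\left(-9,-11 \right)} v{\left(-10 \right)} = 0 \left(6 - 9\right) 2 \left(-10\right) \frac{1}{-8 - 10} = 0 \left(-3\right) 2 \left(-10\right) \frac{1}{-18} = 0 \cdot 2 \left(-10\right) \left(- \frac{1}{18}\right) = 0 \cdot \frac{10}{9} = 0$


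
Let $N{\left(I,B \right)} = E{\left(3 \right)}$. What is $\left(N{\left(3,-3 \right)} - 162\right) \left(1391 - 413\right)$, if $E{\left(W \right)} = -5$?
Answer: $-163326$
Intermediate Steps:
$N{\left(I,B \right)} = -5$
$\left(N{\left(3,-3 \right)} - 162\right) \left(1391 - 413\right) = \left(-5 - 162\right) \left(1391 - 413\right) = \left(-5 - 162\right) 978 = \left(-167\right) 978 = -163326$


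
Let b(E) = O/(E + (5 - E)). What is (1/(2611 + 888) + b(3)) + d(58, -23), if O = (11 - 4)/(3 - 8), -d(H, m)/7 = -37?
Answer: 22631557/87475 ≈ 258.72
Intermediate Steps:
d(H, m) = 259 (d(H, m) = -7*(-37) = 259)
O = -7/5 (O = 7/(-5) = 7*(-⅕) = -7/5 ≈ -1.4000)
b(E) = -7/25 (b(E) = -7/(5*(E + (5 - E))) = -7/5/5 = -7/5*⅕ = -7/25)
(1/(2611 + 888) + b(3)) + d(58, -23) = (1/(2611 + 888) - 7/25) + 259 = (1/3499 - 7/25) + 259 = -24468/87475 + 259 = 22631557/87475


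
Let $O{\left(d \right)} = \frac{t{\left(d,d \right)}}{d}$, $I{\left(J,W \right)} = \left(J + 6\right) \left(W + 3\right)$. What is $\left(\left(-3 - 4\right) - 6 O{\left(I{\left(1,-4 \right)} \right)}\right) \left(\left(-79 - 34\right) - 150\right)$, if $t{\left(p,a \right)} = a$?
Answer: $3419$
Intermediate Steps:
$I{\left(J,W \right)} = \left(3 + W\right) \left(6 + J\right)$ ($I{\left(J,W \right)} = \left(6 + J\right) \left(3 + W\right) = \left(3 + W\right) \left(6 + J\right)$)
$O{\left(d \right)} = 1$ ($O{\left(d \right)} = \frac{d}{d} = 1$)
$\left(\left(-3 - 4\right) - 6 O{\left(I{\left(1,-4 \right)} \right)}\right) \left(\left(-79 - 34\right) - 150\right) = \left(\left(-3 - 4\right) - 6\right) \left(\left(-79 - 34\right) - 150\right) = \left(-7 - 6\right) \left(\left(-79 - 34\right) - 150\right) = - 13 \left(-113 - 150\right) = \left(-13\right) \left(-263\right) = 3419$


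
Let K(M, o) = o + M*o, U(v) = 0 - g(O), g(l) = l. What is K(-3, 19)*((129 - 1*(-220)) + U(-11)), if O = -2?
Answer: -13338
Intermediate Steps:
U(v) = 2 (U(v) = 0 - 1*(-2) = 0 + 2 = 2)
K(-3, 19)*((129 - 1*(-220)) + U(-11)) = (19*(1 - 3))*((129 - 1*(-220)) + 2) = (19*(-2))*((129 + 220) + 2) = -38*(349 + 2) = -38*351 = -13338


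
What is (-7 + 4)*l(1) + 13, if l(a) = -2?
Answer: 19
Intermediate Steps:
(-7 + 4)*l(1) + 13 = (-7 + 4)*(-2) + 13 = -3*(-2) + 13 = 6 + 13 = 19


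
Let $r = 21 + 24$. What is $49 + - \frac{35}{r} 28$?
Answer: $\frac{245}{9} \approx 27.222$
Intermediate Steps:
$r = 45$
$49 + - \frac{35}{r} 28 = 49 + - \frac{35}{45} \cdot 28 = 49 + \left(-35\right) \frac{1}{45} \cdot 28 = 49 - \frac{196}{9} = \frac{245}{9}$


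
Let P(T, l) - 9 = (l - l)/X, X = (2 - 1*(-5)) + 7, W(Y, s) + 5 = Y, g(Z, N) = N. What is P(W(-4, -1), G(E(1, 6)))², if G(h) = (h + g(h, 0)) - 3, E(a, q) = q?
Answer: 81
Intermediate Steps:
W(Y, s) = -5 + Y
X = 14 (X = (2 + 5) + 7 = 7 + 7 = 14)
G(h) = -3 + h (G(h) = (h + 0) - 3 = h - 3 = -3 + h)
P(T, l) = 9 (P(T, l) = 9 + (l - l)/14 = 9 + 0*(1/14) = 9 + 0 = 9)
P(W(-4, -1), G(E(1, 6)))² = 9² = 81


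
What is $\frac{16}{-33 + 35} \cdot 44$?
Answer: $352$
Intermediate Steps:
$\frac{16}{-33 + 35} \cdot 44 = \frac{16}{2} \cdot 44 = 16 \cdot \frac{1}{2} \cdot 44 = 8 \cdot 44 = 352$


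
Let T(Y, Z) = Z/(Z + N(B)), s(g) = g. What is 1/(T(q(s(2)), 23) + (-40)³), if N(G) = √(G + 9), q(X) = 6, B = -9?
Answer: -1/63999 ≈ -1.5625e-5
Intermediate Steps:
N(G) = √(9 + G)
T(Y, Z) = 1 (T(Y, Z) = Z/(Z + √(9 - 9)) = Z/(Z + √0) = Z/(Z + 0) = Z/Z = 1)
1/(T(q(s(2)), 23) + (-40)³) = 1/(1 + (-40)³) = 1/(1 - 64000) = 1/(-63999) = -1/63999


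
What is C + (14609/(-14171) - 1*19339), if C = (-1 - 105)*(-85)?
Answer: -146386868/14171 ≈ -10330.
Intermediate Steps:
C = 9010 (C = -106*(-85) = 9010)
C + (14609/(-14171) - 1*19339) = 9010 + (14609/(-14171) - 1*19339) = 9010 + (14609*(-1/14171) - 19339) = 9010 + (-14609/14171 - 19339) = 9010 - 274067578/14171 = -146386868/14171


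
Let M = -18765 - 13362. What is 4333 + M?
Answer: -27794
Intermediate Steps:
M = -32127
4333 + M = 4333 - 32127 = -27794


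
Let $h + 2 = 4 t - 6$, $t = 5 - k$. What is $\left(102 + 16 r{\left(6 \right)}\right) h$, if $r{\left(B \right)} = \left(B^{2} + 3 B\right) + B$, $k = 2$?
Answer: $4248$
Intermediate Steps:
$t = 3$ ($t = 5 - 2 = 3$)
$r{\left(B \right)} = B^{2} + 4 B$
$h = 4$ ($h = -2 + \left(4 \cdot 3 - 6\right) = -2 + \left(12 - 6\right) = -2 + 6 = 4$)
$\left(102 + 16 r{\left(6 \right)}\right) h = \left(102 + 16 \cdot 6 \left(4 + 6\right)\right) 4 = \left(102 + 16 \cdot 6 \cdot 10\right) 4 = \left(102 + 16 \cdot 60\right) 4 = \left(102 + 960\right) 4 = 1062 \cdot 4 = 4248$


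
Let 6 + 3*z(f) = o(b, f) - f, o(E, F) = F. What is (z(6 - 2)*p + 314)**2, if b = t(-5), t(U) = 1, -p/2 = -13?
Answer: 68644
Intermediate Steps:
p = 26 (p = -2*(-13) = 26)
b = 1
z(f) = -2 (z(f) = -2 + (f - f)/3 = -2 + (1/3)*0 = -2 + 0 = -2)
(z(6 - 2)*p + 314)**2 = (-2*26 + 314)**2 = (-52 + 314)**2 = 262**2 = 68644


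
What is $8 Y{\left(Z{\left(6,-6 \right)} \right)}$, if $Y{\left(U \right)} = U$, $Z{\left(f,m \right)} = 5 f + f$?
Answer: $288$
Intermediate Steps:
$Z{\left(f,m \right)} = 6 f$
$8 Y{\left(Z{\left(6,-6 \right)} \right)} = 8 \cdot 6 \cdot 6 = 8 \cdot 36 = 288$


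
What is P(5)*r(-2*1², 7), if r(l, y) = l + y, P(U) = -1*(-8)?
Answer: 40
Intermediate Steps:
P(U) = 8
P(5)*r(-2*1², 7) = 8*(-2*1² + 7) = 8*(-2*1 + 7) = 8*(-2 + 7) = 8*5 = 40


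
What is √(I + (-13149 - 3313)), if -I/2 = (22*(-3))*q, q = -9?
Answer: 5*I*√706 ≈ 132.85*I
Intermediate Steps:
I = -1188 (I = -2*22*(-3)*(-9) = -(-132)*(-9) = -2*594 = -1188)
√(I + (-13149 - 3313)) = √(-1188 + (-13149 - 3313)) = √(-1188 - 16462) = √(-17650) = 5*I*√706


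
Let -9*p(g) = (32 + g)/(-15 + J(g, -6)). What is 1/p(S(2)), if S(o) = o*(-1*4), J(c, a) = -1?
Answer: 6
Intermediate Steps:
S(o) = -4*o (S(o) = o*(-4) = -4*o)
p(g) = 2/9 + g/144 (p(g) = -(32 + g)/(9*(-15 - 1)) = -(32 + g)/(9*(-16)) = -(32 + g)*(-1)/(9*16) = -(-2 - g/16)/9 = 2/9 + g/144)
1/p(S(2)) = 1/(2/9 + (-4*2)/144) = 1/(2/9 + (1/144)*(-8)) = 1/(2/9 - 1/18) = 1/(1/6) = 6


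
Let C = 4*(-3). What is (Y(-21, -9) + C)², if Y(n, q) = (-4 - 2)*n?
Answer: 12996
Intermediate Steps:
Y(n, q) = -6*n
C = -12
(Y(-21, -9) + C)² = (-6*(-21) - 12)² = (126 - 12)² = 114² = 12996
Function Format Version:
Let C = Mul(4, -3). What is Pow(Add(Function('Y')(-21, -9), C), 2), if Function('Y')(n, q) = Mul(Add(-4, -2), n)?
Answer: 12996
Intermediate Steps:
Function('Y')(n, q) = Mul(-6, n)
C = -12
Pow(Add(Function('Y')(-21, -9), C), 2) = Pow(Add(Mul(-6, -21), -12), 2) = Pow(Add(126, -12), 2) = Pow(114, 2) = 12996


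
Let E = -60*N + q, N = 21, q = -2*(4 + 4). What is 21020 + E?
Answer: 19744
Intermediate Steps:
q = -16 (q = -2*8 = -16)
E = -1276 (E = -60*21 - 16 = -1260 - 16 = -1276)
21020 + E = 21020 - 1276 = 19744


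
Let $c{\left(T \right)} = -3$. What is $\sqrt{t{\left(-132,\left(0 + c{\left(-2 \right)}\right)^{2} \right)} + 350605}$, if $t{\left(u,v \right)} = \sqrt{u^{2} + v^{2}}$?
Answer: $\sqrt{350605 + 3 \sqrt{1945}} \approx 592.23$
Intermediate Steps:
$\sqrt{t{\left(-132,\left(0 + c{\left(-2 \right)}\right)^{2} \right)} + 350605} = \sqrt{\sqrt{\left(-132\right)^{2} + \left(\left(0 - 3\right)^{2}\right)^{2}} + 350605} = \sqrt{\sqrt{17424 + \left(\left(-3\right)^{2}\right)^{2}} + 350605} = \sqrt{\sqrt{17424 + 9^{2}} + 350605} = \sqrt{\sqrt{17424 + 81} + 350605} = \sqrt{\sqrt{17505} + 350605} = \sqrt{3 \sqrt{1945} + 350605} = \sqrt{350605 + 3 \sqrt{1945}}$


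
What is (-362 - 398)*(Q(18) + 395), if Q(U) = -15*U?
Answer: -95000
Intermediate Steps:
(-362 - 398)*(Q(18) + 395) = (-362 - 398)*(-15*18 + 395) = -760*(-270 + 395) = -760*125 = -95000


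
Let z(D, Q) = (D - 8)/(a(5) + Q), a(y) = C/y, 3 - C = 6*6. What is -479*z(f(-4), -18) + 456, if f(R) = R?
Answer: 9116/41 ≈ 222.34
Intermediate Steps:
C = -33 (C = 3 - 6*6 = 3 - 1*36 = 3 - 36 = -33)
a(y) = -33/y
z(D, Q) = (-8 + D)/(-33/5 + Q) (z(D, Q) = (D - 8)/(-33/5 + Q) = (-8 + D)/(-33*⅕ + Q) = (-8 + D)/(-33/5 + Q))
-479*z(f(-4), -18) + 456 = -2395*(-8 - 4)/(-33 + 5*(-18)) + 456 = -2395*(-12)/(-33 - 90) + 456 = -2395*(-12)/(-123) + 456 = -2395*(-1)*(-12)/123 + 456 = -479*20/41 + 456 = -9580/41 + 456 = 9116/41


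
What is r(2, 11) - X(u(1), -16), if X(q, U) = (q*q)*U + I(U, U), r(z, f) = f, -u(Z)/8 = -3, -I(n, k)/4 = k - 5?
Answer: 9143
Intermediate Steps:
I(n, k) = 20 - 4*k (I(n, k) = -4*(k - 5) = -4*(-5 + k) = 20 - 4*k)
u(Z) = 24 (u(Z) = -8*(-3) = 24)
X(q, U) = 20 - 4*U + U*q² (X(q, U) = (q*q)*U + (20 - 4*U) = q²*U + (20 - 4*U) = U*q² + (20 - 4*U) = 20 - 4*U + U*q²)
r(2, 11) - X(u(1), -16) = 11 - (20 - 4*(-16) - 16*24²) = 11 - (20 + 64 - 16*576) = 11 - (20 + 64 - 9216) = 11 - 1*(-9132) = 11 + 9132 = 9143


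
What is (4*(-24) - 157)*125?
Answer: -31625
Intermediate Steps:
(4*(-24) - 157)*125 = (-96 - 157)*125 = -253*125 = -31625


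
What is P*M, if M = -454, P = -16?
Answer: 7264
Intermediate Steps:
P*M = -16*(-454) = 7264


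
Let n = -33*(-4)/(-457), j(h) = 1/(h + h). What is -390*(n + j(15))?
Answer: 45539/457 ≈ 99.648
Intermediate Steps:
j(h) = 1/(2*h)
n = -132/457 (n = 132*(-1/457) = -132/457 ≈ -0.28884)
-390*(n + j(15)) = -390*(-132/457 + (½)/15) = -390*(-132/457 + (½)*(1/15)) = -390*(-132/457 + 1/30) = -390*(-3503/13710) = 45539/457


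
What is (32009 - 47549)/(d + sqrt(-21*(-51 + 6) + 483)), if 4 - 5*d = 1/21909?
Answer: 351020301660/40302289267 - 14918533053480*sqrt(357)/685138917539 ≈ -402.71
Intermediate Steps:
d = 17527/21909 (d = 4/5 - 1/5/21909 = 4/5 - 1/5*1/21909 = 4/5 - 1/109545 = 17527/21909 ≈ 0.79999)
(32009 - 47549)/(d + sqrt(-21*(-51 + 6) + 483)) = (32009 - 47549)/(17527/21909 + sqrt(-21*(-51 + 6) + 483)) = -15540/(17527/21909 + sqrt(-21*(-45) + 483)) = -15540/(17527/21909 + sqrt(945 + 483)) = -15540/(17527/21909 + sqrt(1428)) = -15540/(17527/21909 + 2*sqrt(357))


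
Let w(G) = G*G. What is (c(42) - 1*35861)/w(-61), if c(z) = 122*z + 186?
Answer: -30551/3721 ≈ -8.2104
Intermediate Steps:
c(z) = 186 + 122*z
w(G) = G**2
(c(42) - 1*35861)/w(-61) = ((186 + 122*42) - 1*35861)/((-61)**2) = ((186 + 5124) - 35861)/3721 = (5310 - 35861)*(1/3721) = -30551*1/3721 = -30551/3721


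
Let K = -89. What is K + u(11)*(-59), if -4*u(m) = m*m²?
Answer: 78173/4 ≈ 19543.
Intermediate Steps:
u(m) = -m³/4 (u(m) = -m*m²/4 = -m³/4)
K + u(11)*(-59) = -89 - ¼*11³*(-59) = -89 - ¼*1331*(-59) = -89 - 1331/4*(-59) = -89 + 78529/4 = 78173/4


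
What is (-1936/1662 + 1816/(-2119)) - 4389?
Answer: -7732102109/1760889 ≈ -4391.0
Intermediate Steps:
(-1936/1662 + 1816/(-2119)) - 4389 = (-1936*1/1662 + 1816*(-1/2119)) - 4389 = (-968/831 - 1816/2119) - 4389 = -3560288/1760889 - 4389 = -7732102109/1760889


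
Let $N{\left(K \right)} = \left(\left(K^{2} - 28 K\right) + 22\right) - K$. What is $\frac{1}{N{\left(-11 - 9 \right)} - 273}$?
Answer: $\frac{1}{729} \approx 0.0013717$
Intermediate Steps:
$N{\left(K \right)} = 22 + K^{2} - 29 K$ ($N{\left(K \right)} = \left(22 + K^{2} - 28 K\right) - K = 22 + K^{2} - 29 K$)
$\frac{1}{N{\left(-11 - 9 \right)} - 273} = \frac{1}{\left(22 + \left(-11 - 9\right)^{2} - 29 \left(-11 - 9\right)\right) - 273} = \frac{1}{\left(22 + \left(-20\right)^{2} - -580\right) - 273} = \frac{1}{\left(22 + 400 + 580\right) - 273} = \frac{1}{1002 - 273} = \frac{1}{729}$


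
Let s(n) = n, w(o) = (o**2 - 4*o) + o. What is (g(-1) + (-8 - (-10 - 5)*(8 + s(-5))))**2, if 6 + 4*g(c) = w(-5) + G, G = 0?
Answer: 8281/4 ≈ 2070.3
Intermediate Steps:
w(o) = o**2 - 3*o
g(c) = 17/2 (g(c) = -3/2 + (-5*(-3 - 5) + 0)/4 = -3/2 + (-5*(-8) + 0)/4 = -3/2 + (40 + 0)/4 = -3/2 + (1/4)*40 = -3/2 + 10 = 17/2)
(g(-1) + (-8 - (-10 - 5)*(8 + s(-5))))**2 = (17/2 + (-8 - (-10 - 5)*(8 - 5)))**2 = (17/2 + (-8 - (-15)*3))**2 = (17/2 + (-8 - 1*(-45)))**2 = (17/2 + (-8 + 45))**2 = (17/2 + 37)**2 = (91/2)**2 = 8281/4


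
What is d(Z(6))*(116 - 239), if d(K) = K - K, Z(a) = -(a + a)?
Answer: 0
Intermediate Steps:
Z(a) = -2*a
d(K) = 0
d(Z(6))*(116 - 239) = 0*(116 - 239) = 0*(-123) = 0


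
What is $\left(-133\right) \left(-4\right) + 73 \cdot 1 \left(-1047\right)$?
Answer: $-75899$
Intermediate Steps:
$\left(-133\right) \left(-4\right) + 73 \cdot 1 \left(-1047\right) = 532 + 73 \left(-1047\right) = 532 - 76431 = -75899$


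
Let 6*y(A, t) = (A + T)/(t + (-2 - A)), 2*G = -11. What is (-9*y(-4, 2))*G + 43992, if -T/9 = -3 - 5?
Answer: 176529/4 ≈ 44132.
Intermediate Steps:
G = -11/2 (G = (½)*(-11) = -11/2 ≈ -5.5000)
T = 72 (T = -9*(-3 - 5) = -9*(-8) = 72)
y(A, t) = (72 + A)/(6*(-2 + t - A)) (y(A, t) = ((A + 72)/(t + (-2 - A)))/6 = ((72 + A)/(-2 + t - A))/6 = (72 + A)/(6*(-2 + t - A)))
(-9*y(-4, 2))*G + 43992 = -9*(12 + (⅙)*(-4))/(-2 + 2 - 1*(-4))*(-11/2) + 43992 = -9*(12 - ⅔)/(-2 + 2 + 4)*(-11/2) + 43992 = -9*34/(4*3)*(-11/2) + 43992 = -9*17/6*(-11/2) + 43992 = -51/2*(-11/2) + 43992 = 561/4 + 43992 = 176529/4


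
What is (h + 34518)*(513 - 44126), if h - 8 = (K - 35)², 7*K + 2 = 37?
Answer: -1545034138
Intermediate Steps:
K = 5 (K = -2/7 + (⅐)*37 = -2/7 + 37/7 = 5)
h = 908 (h = 8 + (5 - 35)² = 8 + (-30)² = 8 + 900 = 908)
(h + 34518)*(513 - 44126) = (908 + 34518)*(513 - 44126) = 35426*(-43613) = -1545034138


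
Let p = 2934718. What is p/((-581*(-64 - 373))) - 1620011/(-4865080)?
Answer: 14688953780307/1235229216760 ≈ 11.892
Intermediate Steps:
p/((-581*(-64 - 373))) - 1620011/(-4865080) = 2934718/((-581*(-64 - 373))) - 1620011/(-4865080) = 2934718/((-581*(-437))) - 1620011*(-1/4865080) = 2934718/253897 + 1620011/4865080 = 14688953780307/1235229216760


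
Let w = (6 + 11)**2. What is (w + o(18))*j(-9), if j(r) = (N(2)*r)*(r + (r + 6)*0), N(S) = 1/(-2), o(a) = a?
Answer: -24867/2 ≈ -12434.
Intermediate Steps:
N(S) = -1/2
w = 289 (w = 17**2 = 289)
j(r) = -r**2/2 (j(r) = (-r/2)*(r + (r + 6)*0) = (-r/2)*(r + (6 + r)*0) = (-r/2)*(r + 0) = (-r/2)*r = -r**2/2)
(w + o(18))*j(-9) = (289 + 18)*(-1/2*(-9)**2) = 307*(-1/2*81) = 307*(-81/2) = -24867/2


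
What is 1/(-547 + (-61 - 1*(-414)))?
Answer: -1/194 ≈ -0.0051546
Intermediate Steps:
1/(-547 + (-61 - 1*(-414))) = 1/(-547 + (-61 + 414)) = 1/(-547 + 353) = 1/(-194) = -1/194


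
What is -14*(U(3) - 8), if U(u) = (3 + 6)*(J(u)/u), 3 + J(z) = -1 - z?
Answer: 406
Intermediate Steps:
J(z) = -4 - z (J(z) = -3 + (-1 - z) = -4 - z)
U(u) = 9*(-4 - u)/u (U(u) = (3 + 6)*((-4 - u)/u) = 9*((-4 - u)/u) = 9*(-4 - u)/u)
-14*(U(3) - 8) = -14*((-9 - 36/3) - 8) = -14*((-9 - 36*⅓) - 8) = -14*((-9 - 12) - 8) = -14*(-21 - 8) = -14*(-29) = 406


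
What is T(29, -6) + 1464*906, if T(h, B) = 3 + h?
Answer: 1326416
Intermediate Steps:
T(29, -6) + 1464*906 = (3 + 29) + 1464*906 = 32 + 1326384 = 1326416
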